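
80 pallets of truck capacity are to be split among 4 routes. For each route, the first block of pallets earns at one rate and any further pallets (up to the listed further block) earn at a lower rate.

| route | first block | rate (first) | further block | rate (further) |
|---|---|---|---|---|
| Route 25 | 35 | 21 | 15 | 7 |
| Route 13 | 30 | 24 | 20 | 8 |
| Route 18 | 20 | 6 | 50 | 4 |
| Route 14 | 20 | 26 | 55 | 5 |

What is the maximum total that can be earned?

Treat each block as its own option and order by rate: Route 14/tier1 26 > Route 13/tier1 24 > Route 25/tier1 21 > Route 13/tier2 8 > Route 25/tier2 7 > Route 18/tier1 6 > Route 14/tier2 5 > Route 18/tier2 4.
Route 14/tier1 (26): +20 — 60 left.
Route 13 tier1 at 24: fill all 30 — 30 left.
Route 25/tier1: +30 of 35 at 21; pool empty.
Total = 26×20 + 24×30 + 21×30 = 1870.

1870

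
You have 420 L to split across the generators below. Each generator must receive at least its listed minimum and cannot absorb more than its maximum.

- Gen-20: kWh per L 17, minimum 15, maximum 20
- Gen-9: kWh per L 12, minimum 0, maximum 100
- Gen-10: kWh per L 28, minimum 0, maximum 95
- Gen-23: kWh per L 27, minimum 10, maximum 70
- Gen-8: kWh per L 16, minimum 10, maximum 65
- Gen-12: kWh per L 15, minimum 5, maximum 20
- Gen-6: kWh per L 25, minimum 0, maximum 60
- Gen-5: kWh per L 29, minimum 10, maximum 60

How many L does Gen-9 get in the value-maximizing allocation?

Meeting every minimum uses 15+0+0+10+10+5+0+10 = 50 L, leaving 370.
Rank by kWh per L: Gen-5 29 > Gen-10 28 > Gen-23 27 > Gen-6 25 > Gen-20 17 > Gen-8 16 > Gen-12 15 > Gen-9 12.
Give Gen-5 50 more to hit its cap of 60 — 320 left.
Gen-10: +95 to 95 (cap) — 225 left.
Gen-23: +60 to 70 (cap) — 165 left.
Gen-6: +60 to 60 (cap) — 105 left.
Gen-20 takes 5 more to reach its cap of 20 — 100 left.
Gen-8: +55 to 65 (cap) — 45 left.
Give Gen-12 15 more to hit its cap of 20 — 30 left.
Only 30 left; Gen-9 takes them to reach 30.

30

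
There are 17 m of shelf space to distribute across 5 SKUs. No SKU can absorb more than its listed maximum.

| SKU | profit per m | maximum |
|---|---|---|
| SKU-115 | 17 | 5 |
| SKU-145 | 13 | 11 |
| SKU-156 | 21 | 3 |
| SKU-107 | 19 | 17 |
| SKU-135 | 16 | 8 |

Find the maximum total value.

Rank by profit per m: SKU-156 21 > SKU-107 19 > SKU-115 17 > SKU-135 16 > SKU-145 13.
SKU-156 takes 3 to reach its cap of 3 — 14 left.
SKU-107: +14 (room for 17) → 14. Pool exhausted.
Total = 21×3 + 19×14 = 329.

329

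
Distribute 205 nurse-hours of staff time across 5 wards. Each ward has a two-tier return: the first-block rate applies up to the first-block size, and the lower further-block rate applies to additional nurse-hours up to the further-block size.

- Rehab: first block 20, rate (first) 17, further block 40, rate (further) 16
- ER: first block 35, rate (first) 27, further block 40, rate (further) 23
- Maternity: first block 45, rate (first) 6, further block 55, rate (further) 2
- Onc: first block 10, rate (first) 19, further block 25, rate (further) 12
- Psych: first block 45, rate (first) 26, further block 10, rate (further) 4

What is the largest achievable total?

4385

Order all 10 blocks by rate: ER/first 27 > Psych/first 26 > ER/second 23 > Onc/first 19 > Rehab/first 17 > Rehab/second 16 > Onc/second 12 > Maternity/first 6 > Psych/second 4 > Maternity/second 2.
ER first at 27: fill all 35 → 170 left.
Psych first at 26: fill all 45 → 125 left.
Fill ER second block (40 at 23) → 85 left.
Onc/first (19): +10 → 75 left.
Fill Rehab first block (20 at 17) → 55 left.
Rehab/second (16): +40 → 15 left.
15 remain; put them into Onc second at 12.
Total = 27×35 + 26×45 + 23×40 + 19×10 + 17×20 + 16×40 + 12×15 = 4385.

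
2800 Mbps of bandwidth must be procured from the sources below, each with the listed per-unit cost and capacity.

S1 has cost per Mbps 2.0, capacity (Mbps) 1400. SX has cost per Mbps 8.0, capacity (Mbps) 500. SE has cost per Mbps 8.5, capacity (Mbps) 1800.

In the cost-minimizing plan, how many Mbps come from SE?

900

Cheapest first:
Take 1400 from S1 at 2.0 ; need 1400 more.
SX at 8.0: take all 500 Mbps ; 900 still needed.
SE (8.5): take the remaining 900 ; done.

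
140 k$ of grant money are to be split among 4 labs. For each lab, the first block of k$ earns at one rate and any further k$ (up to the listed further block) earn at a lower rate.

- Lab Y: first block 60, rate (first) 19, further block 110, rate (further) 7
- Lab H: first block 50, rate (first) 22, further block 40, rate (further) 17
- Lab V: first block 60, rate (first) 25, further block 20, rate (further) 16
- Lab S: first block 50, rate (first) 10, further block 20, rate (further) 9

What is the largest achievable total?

Order all 8 blocks by rate: Lab V/T1 25 > Lab H/T1 22 > Lab Y/T1 19 > Lab H/T2 17 > Lab V/T2 16 > Lab S/T1 10 > Lab S/T2 9 > Lab Y/T2 7.
Lab V/T1 (25): +60 — 80 left.
Lab H T1 at 22: fill all 50 — 30 left.
Lab Y/T1: +30 of 60 at 19; pool empty.
Total = 25×60 + 22×50 + 19×30 = 3170.

3170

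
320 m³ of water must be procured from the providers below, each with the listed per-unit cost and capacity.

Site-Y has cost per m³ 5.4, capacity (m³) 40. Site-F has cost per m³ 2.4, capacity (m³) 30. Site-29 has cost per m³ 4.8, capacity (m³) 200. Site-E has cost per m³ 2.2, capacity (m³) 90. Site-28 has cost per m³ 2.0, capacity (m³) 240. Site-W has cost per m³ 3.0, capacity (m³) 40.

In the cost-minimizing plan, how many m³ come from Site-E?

80

Fill from the cheapest provider first.
Take 240 from Site-28 at 2.0 → need 80 more.
Take 80 from Site-E at 2.2 to finish.
Site-F, Site-W, Site-29, Site-Y: unused.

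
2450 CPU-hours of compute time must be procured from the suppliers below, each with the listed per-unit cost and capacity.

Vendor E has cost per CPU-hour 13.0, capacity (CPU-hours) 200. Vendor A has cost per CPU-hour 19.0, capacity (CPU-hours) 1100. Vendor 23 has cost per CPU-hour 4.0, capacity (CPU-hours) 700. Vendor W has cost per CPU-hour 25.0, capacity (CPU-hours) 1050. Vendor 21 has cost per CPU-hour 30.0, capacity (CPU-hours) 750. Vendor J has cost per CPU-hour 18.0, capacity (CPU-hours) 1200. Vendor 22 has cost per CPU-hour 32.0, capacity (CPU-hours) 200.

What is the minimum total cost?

33650

Use suppliers in increasing cost order.
Vendor 23 (4.0): use full 700 — 1750 CPU-hours to go.
Vendor E (13.0): use full 200 — 1550 CPU-hours to go.
Take 1200 from Vendor J at 18.0 — need 350 more.
Take 350 from Vendor A at 19.0 to finish.
Vendor W, Vendor 21, Vendor 22: unused.
Cost = 700×4.0 + 200×13.0 + 1200×18.0 + 350×19.0 = 33650.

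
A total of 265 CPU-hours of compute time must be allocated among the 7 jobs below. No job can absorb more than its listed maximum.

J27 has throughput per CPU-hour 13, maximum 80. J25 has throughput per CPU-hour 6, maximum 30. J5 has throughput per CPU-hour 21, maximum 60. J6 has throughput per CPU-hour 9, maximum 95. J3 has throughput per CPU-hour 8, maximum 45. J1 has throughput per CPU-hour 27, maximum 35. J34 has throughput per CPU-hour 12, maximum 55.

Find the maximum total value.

Highest throughput per CPU-hour first: J1 27 > J5 21 > J27 13 > J34 12 > J6 9 > J3 8 > J25 6.
J1 takes 35 to reach its cap of 35 ; 230 left.
Give J5 60 to hit its cap of 60 ; 170 left.
J27: +80 to 80 (cap) ; 90 left.
J34: +55 to 55 (cap) ; 35 left.
J6: +35 (room for 95) → 35. Pool exhausted.
Total = 13×80 + 21×60 + 9×35 + 27×35 + 12×55 = 4220.

4220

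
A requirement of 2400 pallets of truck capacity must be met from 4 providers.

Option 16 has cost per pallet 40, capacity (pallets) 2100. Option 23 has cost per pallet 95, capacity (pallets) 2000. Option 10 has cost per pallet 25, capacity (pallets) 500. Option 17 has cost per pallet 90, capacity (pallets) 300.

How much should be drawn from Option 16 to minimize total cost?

Use providers in increasing cost order.
Option 10 at 25: take all 500 pallets — 1900 still needed.
Take 1900 from Option 16 at 40 to finish.
Option 17, Option 23: unused.

1900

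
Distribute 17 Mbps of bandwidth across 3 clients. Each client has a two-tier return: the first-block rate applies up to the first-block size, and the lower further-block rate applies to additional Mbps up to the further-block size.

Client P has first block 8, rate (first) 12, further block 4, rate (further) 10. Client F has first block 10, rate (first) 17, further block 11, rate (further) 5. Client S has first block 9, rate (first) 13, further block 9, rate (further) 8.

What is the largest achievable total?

Order all 6 blocks by rate: Client F/first 17 > Client S/first 13 > Client P/first 12 > Client P/second 10 > Client S/second 8 > Client F/second 5.
Client F first at 17: fill all 10 — 7 left.
7 remain; put them into Client S first at 13.
Total = 17×10 + 13×7 = 261.

261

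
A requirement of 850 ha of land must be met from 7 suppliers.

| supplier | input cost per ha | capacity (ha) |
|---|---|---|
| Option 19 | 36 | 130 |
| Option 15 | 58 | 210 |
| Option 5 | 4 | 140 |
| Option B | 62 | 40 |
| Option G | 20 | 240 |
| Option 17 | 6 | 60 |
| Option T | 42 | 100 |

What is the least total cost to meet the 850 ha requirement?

25040

Use suppliers in increasing cost order.
Option 5 (4): use full 140 — 710 ha to go.
Option 17 (6): use full 60 — 650 ha to go.
Option G (20): use full 240 — 410 ha to go.
Take 130 from Option 19 at 36 — need 280 more.
Option T (42): use full 100 — 180 ha to go.
Option 15 (58): take the remaining 180 — done.
Option B: unused.
Cost = 140×4 + 60×6 + 240×20 + 130×36 + 100×42 + 180×58 = 25040.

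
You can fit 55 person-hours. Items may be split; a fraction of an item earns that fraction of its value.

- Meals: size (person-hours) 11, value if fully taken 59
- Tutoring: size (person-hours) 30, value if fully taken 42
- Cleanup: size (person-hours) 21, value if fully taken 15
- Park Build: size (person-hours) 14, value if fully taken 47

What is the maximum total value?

148

Rank by value-to-size ratio: Meals 59/11≈5.36, Park Build 47/14≈3.36, Tutoring 42/30≈1.4, Cleanup 15/21≈0.714.
All 11 person-hours of Meals fit (value 59) ; 44 remain.
Take all of Park Build (14 person-hours, value 47) ; 30 person-hours left.
All 30 person-hours of Tutoring fit (value 42) ; 0 remain.
Total value = 148.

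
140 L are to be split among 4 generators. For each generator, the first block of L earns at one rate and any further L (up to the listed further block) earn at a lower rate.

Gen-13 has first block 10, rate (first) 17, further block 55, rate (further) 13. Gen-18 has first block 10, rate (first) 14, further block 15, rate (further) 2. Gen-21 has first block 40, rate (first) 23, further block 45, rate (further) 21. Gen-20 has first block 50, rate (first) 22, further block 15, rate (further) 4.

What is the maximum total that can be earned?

Rank every tier by rate: Gen-21/T1 23 > Gen-20/T1 22 > Gen-21/T2 21 > Gen-13/T1 17 > Gen-18/T1 14 > Gen-13/T2 13 > Gen-20/T2 4 > Gen-18/T2 2.
Gen-21 T1 at 23: fill all 40 ; 100 left.
Fill Gen-20 T1 block (50 at 22) ; 50 left.
Gen-21 T2 at 21: fill all 45 ; 5 left.
Gen-13/T1: +5 of 10 at 17; pool empty.
Total = 23×40 + 22×50 + 21×45 + 17×5 = 3050.

3050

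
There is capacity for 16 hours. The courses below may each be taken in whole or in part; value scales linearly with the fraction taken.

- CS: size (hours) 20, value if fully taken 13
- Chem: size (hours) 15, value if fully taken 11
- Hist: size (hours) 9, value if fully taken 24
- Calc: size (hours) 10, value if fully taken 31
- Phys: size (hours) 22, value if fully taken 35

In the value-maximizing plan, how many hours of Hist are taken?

Rank by value-to-size ratio: Calc 31/10≈3.1, Hist 24/9≈2.67, Phys 35/22≈1.59, Chem 11/15≈0.733, CS 13/20≈0.65.
Take all of Calc (10 hours, value 31) ; 6 hours left.
Only 6 hours remain; take 6/9 of Hist for value 24×6/9 = 16.

6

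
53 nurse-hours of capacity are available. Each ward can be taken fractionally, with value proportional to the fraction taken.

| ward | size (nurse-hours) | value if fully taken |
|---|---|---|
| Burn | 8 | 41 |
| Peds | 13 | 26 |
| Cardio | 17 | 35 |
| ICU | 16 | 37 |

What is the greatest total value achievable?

137

Best value per unit of size first: Burn 41/8≈5.12, ICU 37/16≈2.31, Cardio 35/17≈2.06, Peds 26/13≈2.
Burn: take in full, 8 nurse-hours for value 41 — 45 left.
Take all of ICU (16 nurse-hours, value 37) — 29 nurse-hours left.
Take all of Cardio (17 nurse-hours, value 35) — 12 nurse-hours left.
Only 12 nurse-hours remain; take 12/13 of Peds for value 26×12/13 = 24.
Total value = 137.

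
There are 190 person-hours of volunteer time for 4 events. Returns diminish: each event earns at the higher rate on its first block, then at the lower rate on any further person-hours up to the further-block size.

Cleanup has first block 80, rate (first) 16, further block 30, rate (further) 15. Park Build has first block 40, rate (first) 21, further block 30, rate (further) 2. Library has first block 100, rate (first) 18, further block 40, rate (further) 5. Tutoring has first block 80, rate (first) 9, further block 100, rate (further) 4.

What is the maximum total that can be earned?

Treat each block as its own option and order by rate: Park Build/tier1 21 > Library/tier1 18 > Cleanup/tier1 16 > Cleanup/tier2 15 > Tutoring/tier1 9 > Library/tier2 5 > Tutoring/tier2 4 > Park Build/tier2 2.
Fill Park Build tier1 block (40 at 21) → 150 left.
Library/tier1 (18): +100 → 50 left.
Cleanup tier1 at 16: only 50 left, fill 50.
Total = 21×40 + 18×100 + 16×50 = 3440.

3440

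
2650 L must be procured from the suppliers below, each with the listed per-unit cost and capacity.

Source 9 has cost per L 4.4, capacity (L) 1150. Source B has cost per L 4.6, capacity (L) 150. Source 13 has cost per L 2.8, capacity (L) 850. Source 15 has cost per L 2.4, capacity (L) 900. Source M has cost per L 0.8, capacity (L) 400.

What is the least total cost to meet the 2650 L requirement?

7060

Use suppliers in increasing cost order.
Source M (0.8): use full 400 ; 2250 L to go.
Source 15 at 2.4: take all 900 L ; 1350 still needed.
Source 13 at 2.8: take all 850 L ; 500 still needed.
Source 9 at 4.4: take 500 of its 1150 ; requirement met.
Source B: unused.
Cost = 400×0.8 + 900×2.4 + 850×2.8 + 500×4.4 = 7060.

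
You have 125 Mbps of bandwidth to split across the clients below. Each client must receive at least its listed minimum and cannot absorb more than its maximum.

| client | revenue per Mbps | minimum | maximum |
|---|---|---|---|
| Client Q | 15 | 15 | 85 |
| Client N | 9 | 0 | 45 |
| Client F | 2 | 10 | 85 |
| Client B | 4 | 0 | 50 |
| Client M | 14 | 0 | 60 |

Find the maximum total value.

1715

Meeting every minimum uses 15+0+10+0+0 = 25 Mbps, leaving 100.
Rank by revenue per Mbps: Client Q 15 > Client M 14 > Client N 9 > Client B 4 > Client F 2.
Client Q takes 70 more to reach its cap of 85 — 30 left.
Only 30 left; Client M takes them to reach 30.
Total = 15×85 + 2×10 + 14×30 = 1715.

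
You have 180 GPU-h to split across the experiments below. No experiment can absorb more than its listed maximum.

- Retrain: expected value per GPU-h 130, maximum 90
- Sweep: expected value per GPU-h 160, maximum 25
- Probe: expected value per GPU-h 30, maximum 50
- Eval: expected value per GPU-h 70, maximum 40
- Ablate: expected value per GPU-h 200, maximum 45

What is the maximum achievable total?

26100

Highest expected value per GPU-h first: Ablate 200 > Sweep 160 > Retrain 130 > Eval 70 > Probe 30.
Give Ablate 45 to hit its cap of 45 → 135 left.
Give Sweep 25 to hit its cap of 25 → 110 left.
Retrain takes 90 to reach its cap of 90 → 20 left.
Eval has room for 40 but only 20 remain, so it gets 20.
Total = 130×90 + 160×25 + 70×20 + 200×45 = 26100.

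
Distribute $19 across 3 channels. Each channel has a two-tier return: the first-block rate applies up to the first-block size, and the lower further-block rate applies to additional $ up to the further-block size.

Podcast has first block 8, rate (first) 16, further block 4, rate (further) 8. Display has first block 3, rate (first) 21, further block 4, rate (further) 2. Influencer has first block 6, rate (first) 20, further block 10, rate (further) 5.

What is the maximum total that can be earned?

Rank every tier by rate: Display/T1 21 > Influencer/T1 20 > Podcast/T1 16 > Podcast/T2 8 > Influencer/T2 5 > Display/T2 2.
Display/T1 (21): +3 → 16 left.
Influencer T1 at 20: fill all 6 → 10 left.
Fill Podcast T1 block (8 at 16) → 2 left.
2 remain; put them into Podcast T2 at 8.
Total = 21×3 + 20×6 + 16×8 + 8×2 = 327.

327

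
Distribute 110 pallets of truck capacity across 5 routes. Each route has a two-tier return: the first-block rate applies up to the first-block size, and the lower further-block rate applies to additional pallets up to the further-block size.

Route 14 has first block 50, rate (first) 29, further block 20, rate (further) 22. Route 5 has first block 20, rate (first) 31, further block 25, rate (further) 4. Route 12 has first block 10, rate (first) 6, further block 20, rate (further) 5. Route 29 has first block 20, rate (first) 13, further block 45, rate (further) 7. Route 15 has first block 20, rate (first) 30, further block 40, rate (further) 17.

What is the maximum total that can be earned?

Order all 10 blocks by rate: Route 5/tier1 31 > Route 15/tier1 30 > Route 14/tier1 29 > Route 14/tier2 22 > Route 15/tier2 17 > Route 29/tier1 13 > Route 29/tier2 7 > Route 12/tier1 6 > Route 12/tier2 5 > Route 5/tier2 4.
Route 5 tier1 at 31: fill all 20 → 90 left.
Fill Route 15 tier1 block (20 at 30) → 70 left.
Route 14 tier1 at 29: fill all 50 → 20 left.
Route 14/tier2 (22): +20 → 0 left.
Total = 31×20 + 30×20 + 29×50 + 22×20 = 3110.

3110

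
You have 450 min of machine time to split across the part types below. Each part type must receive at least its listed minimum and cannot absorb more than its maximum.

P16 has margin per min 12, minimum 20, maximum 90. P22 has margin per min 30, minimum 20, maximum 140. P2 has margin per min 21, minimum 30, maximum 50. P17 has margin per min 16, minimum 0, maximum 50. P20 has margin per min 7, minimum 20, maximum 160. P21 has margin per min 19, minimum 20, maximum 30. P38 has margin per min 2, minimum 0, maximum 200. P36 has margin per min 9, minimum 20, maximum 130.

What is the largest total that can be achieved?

8470

Meeting every minimum uses 20+20+30+0+20+20+0+20 = 130 min, leaving 320.
Highest margin per min first: P22 30 > P2 21 > P21 19 > P17 16 > P16 12 > P36 9 > P20 7 > P38 2.
Give P22 120 more to hit its cap of 140 — 200 left.
Give P2 20 more to hit its cap of 50 — 180 left.
P21 takes 10 more to reach its cap of 30 — 170 left.
P17: +50 to 50 (cap) — 120 left.
Give P16 70 more to hit its cap of 90 — 50 left.
P36: +50 (room for 110) → 70. Pool exhausted.
Total = 12×90 + 30×140 + 21×50 + 16×50 + 7×20 + 19×30 + 9×70 = 8470.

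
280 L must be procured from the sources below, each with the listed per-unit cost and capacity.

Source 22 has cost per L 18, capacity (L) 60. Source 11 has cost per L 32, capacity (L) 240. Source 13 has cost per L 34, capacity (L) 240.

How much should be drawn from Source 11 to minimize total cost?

220

Fill from the cheapest source first.
Source 22 (18): use full 60 ; 220 L to go.
Take 220 from Source 11 at 32 to finish.
Source 13: unused.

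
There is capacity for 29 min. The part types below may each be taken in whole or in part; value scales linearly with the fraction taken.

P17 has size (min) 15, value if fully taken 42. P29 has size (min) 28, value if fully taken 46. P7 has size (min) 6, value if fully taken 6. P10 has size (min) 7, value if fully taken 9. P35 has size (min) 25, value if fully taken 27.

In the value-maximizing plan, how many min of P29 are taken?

Rank by value-to-size ratio: P17 42/15≈2.8, P29 46/28≈1.64, P10 9/7≈1.29, P35 27/25≈1.08, P7 6/6≈1.
All 15 min of P17 fit (value 42) → 14 remain.
Fill the last 14 min with part of P29: 14/28 of it earns 23.

14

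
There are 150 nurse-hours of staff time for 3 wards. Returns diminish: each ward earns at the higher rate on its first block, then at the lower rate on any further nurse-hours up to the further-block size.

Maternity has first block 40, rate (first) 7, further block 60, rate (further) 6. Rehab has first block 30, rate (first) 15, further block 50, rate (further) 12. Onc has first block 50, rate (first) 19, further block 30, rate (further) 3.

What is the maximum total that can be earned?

Rank every tier by rate: Onc/tier1 19 > Rehab/tier1 15 > Rehab/tier2 12 > Maternity/tier1 7 > Maternity/tier2 6 > Onc/tier2 3.
Onc/tier1 (19): +50 — 100 left.
Rehab/tier1 (15): +30 — 70 left.
Rehab tier2 at 12: fill all 50 — 20 left.
20 remain; put them into Maternity tier1 at 7.
Total = 19×50 + 15×30 + 12×50 + 7×20 = 2140.

2140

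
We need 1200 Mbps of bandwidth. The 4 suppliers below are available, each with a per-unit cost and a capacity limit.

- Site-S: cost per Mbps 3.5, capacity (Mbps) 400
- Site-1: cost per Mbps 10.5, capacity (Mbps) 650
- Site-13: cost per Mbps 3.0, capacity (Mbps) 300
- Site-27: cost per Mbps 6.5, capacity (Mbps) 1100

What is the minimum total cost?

5550

Use suppliers in increasing cost order.
Site-13 (3.0): use full 300 → 900 Mbps to go.
Site-S (3.5): use full 400 → 500 Mbps to go.
Site-27 (6.5): take the remaining 500 → done.
Site-1: unused.
Cost = 300×3.0 + 400×3.5 + 500×6.5 = 5550.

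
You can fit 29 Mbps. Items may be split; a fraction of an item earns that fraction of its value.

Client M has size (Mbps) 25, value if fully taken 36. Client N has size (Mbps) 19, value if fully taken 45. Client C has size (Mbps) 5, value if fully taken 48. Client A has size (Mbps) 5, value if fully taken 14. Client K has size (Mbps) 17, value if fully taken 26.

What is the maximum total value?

107

Rank by value-to-size ratio: Client C 48/5≈9.6, Client A 14/5≈2.8, Client N 45/19≈2.37, Client K 26/17≈1.53, Client M 36/25≈1.44.
Take all of Client C (5 Mbps, value 48) ; 24 Mbps left.
All 5 Mbps of Client A fit (value 14) ; 19 remain.
Client N: take in full, 19 Mbps for value 45 ; 0 left.
Total value = 107.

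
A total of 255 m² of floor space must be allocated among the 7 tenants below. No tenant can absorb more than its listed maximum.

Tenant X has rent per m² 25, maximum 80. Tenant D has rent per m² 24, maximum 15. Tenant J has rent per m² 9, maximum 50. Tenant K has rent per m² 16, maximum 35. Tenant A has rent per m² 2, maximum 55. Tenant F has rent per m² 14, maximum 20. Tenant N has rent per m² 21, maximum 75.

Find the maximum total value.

Order the tenants by rent per m²: Tenant X 25 > Tenant D 24 > Tenant N 21 > Tenant K 16 > Tenant F 14 > Tenant J 9 > Tenant A 2.
Tenant X: +80 to 80 (cap) ; 175 left.
Give Tenant D 15 to hit its cap of 15 ; 160 left.
Tenant N: +75 to 75 (cap) ; 85 left.
Give Tenant K 35 to hit its cap of 35 ; 50 left.
Tenant F takes 20 to reach its cap of 20 ; 30 left.
Only 30 left; Tenant J takes them to reach 30.
Total = 25×80 + 24×15 + 9×30 + 16×35 + 14×20 + 21×75 = 5045.

5045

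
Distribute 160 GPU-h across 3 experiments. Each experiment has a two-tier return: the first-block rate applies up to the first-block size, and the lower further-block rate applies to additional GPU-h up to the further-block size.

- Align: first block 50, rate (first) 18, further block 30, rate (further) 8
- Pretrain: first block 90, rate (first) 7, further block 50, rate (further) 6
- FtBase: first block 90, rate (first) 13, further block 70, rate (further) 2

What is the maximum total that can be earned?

Order all 6 blocks by rate: Align/T1 18 > FtBase/T1 13 > Align/T2 8 > Pretrain/T1 7 > Pretrain/T2 6 > FtBase/T2 2.
Align/T1 (18): +50 — 110 left.
FtBase/T1 (13): +90 — 20 left.
Align/T2: +20 of 30 at 8; pool empty.
Total = 18×50 + 13×90 + 8×20 = 2230.

2230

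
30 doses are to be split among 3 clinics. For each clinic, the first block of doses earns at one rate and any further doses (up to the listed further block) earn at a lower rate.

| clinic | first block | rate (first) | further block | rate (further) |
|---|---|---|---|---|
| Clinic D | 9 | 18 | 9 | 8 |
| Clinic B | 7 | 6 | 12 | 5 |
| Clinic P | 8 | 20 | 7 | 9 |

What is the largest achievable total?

Treat each block as its own option and order by rate: Clinic P/first 20 > Clinic D/first 18 > Clinic P/second 9 > Clinic D/second 8 > Clinic B/first 6 > Clinic B/second 5.
Clinic P/first (20): +8 ; 22 left.
Clinic D first at 18: fill all 9 ; 13 left.
Fill Clinic P second block (7 at 9) ; 6 left.
6 remain; put them into Clinic D second at 8.
Total = 20×8 + 18×9 + 9×7 + 8×6 = 433.

433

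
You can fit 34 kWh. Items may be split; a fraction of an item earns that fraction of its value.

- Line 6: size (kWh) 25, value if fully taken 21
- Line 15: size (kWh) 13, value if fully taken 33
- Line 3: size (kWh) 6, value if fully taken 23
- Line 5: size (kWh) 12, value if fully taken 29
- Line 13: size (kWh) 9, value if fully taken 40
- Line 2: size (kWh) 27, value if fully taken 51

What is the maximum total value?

Rank by value-to-size ratio: Line 13 40/9≈4.44, Line 3 23/6≈3.83, Line 15 33/13≈2.54, Line 5 29/12≈2.42, Line 2 51/27≈1.89, Line 6 21/25≈0.84.
Take all of Line 13 (9 kWh, value 40) → 25 kWh left.
Take all of Line 3 (6 kWh, value 23) → 19 kWh left.
Line 15: take in full, 13 kWh for value 33 → 6 left.
6 kWh left: a 6/12 share of Line 5 gives 29×6/12 = 14.5.
Total value = 110.5.

110.5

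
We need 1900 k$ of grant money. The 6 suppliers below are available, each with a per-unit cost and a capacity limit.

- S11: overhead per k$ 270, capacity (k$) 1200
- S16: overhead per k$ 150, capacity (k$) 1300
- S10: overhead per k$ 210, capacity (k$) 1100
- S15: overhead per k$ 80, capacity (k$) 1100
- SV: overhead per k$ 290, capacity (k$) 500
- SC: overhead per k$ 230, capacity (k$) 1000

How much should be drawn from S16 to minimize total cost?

800

Cheapest first:
Take 1100 from S15 at 80 → need 800 more.
S16 (150): take the remaining 800 → done.
S10, SC, S11, SV: unused.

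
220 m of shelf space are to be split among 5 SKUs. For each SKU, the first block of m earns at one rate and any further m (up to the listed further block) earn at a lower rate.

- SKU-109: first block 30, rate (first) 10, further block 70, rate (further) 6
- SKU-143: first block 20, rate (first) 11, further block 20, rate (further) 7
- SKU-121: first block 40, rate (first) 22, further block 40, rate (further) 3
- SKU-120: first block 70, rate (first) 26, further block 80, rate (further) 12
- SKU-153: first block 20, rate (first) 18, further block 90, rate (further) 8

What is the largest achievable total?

4130

Treat each block as its own option and order by rate: SKU-120/T1 26 > SKU-121/T1 22 > SKU-153/T1 18 > SKU-120/T2 12 > SKU-143/T1 11 > SKU-109/T1 10 > SKU-153/T2 8 > SKU-143/T2 7 > SKU-109/T2 6 > SKU-121/T2 3.
SKU-120/T1 (26): +70 ; 150 left.
SKU-121 T1 at 22: fill all 40 ; 110 left.
SKU-153 T1 at 18: fill all 20 ; 90 left.
SKU-120 T2 at 12: fill all 80 ; 10 left.
SKU-143 T1 at 11: only 10 left, fill 10.
Total = 26×70 + 22×40 + 18×20 + 12×80 + 11×10 = 4130.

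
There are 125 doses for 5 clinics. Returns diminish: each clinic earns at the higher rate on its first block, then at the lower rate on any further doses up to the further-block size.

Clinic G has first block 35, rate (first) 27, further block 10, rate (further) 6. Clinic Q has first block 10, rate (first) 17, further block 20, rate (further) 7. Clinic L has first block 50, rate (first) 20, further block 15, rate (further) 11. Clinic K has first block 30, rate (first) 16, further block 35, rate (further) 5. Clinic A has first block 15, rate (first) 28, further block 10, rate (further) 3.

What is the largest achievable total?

2775

Treat each block as its own option and order by rate: Clinic A/tier1 28 > Clinic G/tier1 27 > Clinic L/tier1 20 > Clinic Q/tier1 17 > Clinic K/tier1 16 > Clinic L/tier2 11 > Clinic Q/tier2 7 > Clinic G/tier2 6 > Clinic K/tier2 5 > Clinic A/tier2 3.
Clinic A/tier1 (28): +15 — 110 left.
Clinic G tier1 at 27: fill all 35 — 75 left.
Fill Clinic L tier1 block (50 at 20) — 25 left.
Clinic Q tier1 at 17: fill all 10 — 15 left.
Clinic K/tier1: +15 of 30 at 16; pool empty.
Total = 28×15 + 27×35 + 20×50 + 17×10 + 16×15 = 2775.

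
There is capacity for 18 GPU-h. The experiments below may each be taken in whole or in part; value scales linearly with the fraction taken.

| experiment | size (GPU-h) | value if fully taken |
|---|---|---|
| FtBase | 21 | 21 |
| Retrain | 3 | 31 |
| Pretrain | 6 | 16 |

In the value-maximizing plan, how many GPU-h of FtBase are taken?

Best value per unit of size first: Retrain 31/3≈10.3, Pretrain 16/6≈2.67, FtBase 21/21≈1.
All 3 GPU-h of Retrain fit (value 31) — 15 remain.
Take all of Pretrain (6 GPU-h, value 16) — 9 GPU-h left.
9 GPU-h left: a 9/21 share of FtBase gives 21×9/21 = 9.

9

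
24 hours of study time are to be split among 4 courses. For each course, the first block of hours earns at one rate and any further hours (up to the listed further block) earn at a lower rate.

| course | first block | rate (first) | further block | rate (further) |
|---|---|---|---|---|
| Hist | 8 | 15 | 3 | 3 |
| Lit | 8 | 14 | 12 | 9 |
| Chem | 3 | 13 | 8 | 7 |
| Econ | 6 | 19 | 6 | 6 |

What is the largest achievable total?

Order all 8 blocks by rate: Econ/T1 19 > Hist/T1 15 > Lit/T1 14 > Chem/T1 13 > Lit/T2 9 > Chem/T2 7 > Econ/T2 6 > Hist/T2 3.
Econ T1 at 19: fill all 6 — 18 left.
Fill Hist T1 block (8 at 15) — 10 left.
Lit T1 at 14: fill all 8 — 2 left.
Chem T1 at 13: only 2 left, fill 2.
Total = 19×6 + 15×8 + 14×8 + 13×2 = 372.

372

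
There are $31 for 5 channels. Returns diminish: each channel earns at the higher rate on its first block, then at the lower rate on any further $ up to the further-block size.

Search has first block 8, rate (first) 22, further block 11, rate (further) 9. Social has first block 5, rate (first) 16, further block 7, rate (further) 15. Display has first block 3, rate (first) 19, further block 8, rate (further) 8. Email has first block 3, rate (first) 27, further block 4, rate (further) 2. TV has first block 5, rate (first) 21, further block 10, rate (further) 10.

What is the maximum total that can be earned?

Rank every tier by rate: Email/tier1 27 > Search/tier1 22 > TV/tier1 21 > Display/tier1 19 > Social/tier1 16 > Social/tier2 15 > TV/tier2 10 > Search/tier2 9 > Display/tier2 8 > Email/tier2 2.
Fill Email tier1 block (3 at 27) → 28 left.
Search tier1 at 22: fill all 8 → 20 left.
TV tier1 at 21: fill all 5 → 15 left.
Display/tier1 (19): +3 → 12 left.
Social tier1 at 16: fill all 5 → 7 left.
Social/tier2 (15): +7 → 0 left.
Total = 27×3 + 22×8 + 21×5 + 19×3 + 16×5 + 15×7 = 604.

604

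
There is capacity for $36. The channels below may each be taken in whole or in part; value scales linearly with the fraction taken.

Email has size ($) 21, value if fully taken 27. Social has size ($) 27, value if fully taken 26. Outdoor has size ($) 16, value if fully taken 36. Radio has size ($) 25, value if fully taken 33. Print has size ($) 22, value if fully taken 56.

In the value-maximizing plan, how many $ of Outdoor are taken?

14

Best value per unit of size first: Print 56/22≈2.55, Outdoor 36/16≈2.25, Radio 33/25≈1.32, Email 27/21≈1.29, Social 26/27≈0.963.
Take all of Print (22 $, value 56) — 14 $ left.
Fill the last 14 $ with part of Outdoor: 14/16 of it earns 31.5.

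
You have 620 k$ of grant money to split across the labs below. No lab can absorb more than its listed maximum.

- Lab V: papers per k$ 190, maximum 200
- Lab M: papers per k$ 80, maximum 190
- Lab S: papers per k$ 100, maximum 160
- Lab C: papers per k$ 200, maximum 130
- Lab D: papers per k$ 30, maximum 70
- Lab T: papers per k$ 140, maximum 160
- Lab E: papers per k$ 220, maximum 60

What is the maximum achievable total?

106600

Order the labs by papers per k$: Lab E 220 > Lab C 200 > Lab V 190 > Lab T 140 > Lab S 100 > Lab M 80 > Lab D 30.
Give Lab E 60 to hit its cap of 60 — 560 left.
Lab C takes 130 to reach its cap of 130 — 430 left.
Lab V takes 200 to reach its cap of 200 — 230 left.
Lab T takes 160 to reach its cap of 160 — 70 left.
Only 70 left; Lab S takes them to reach 70.
Total = 190×200 + 100×70 + 200×130 + 140×160 + 220×60 = 106600.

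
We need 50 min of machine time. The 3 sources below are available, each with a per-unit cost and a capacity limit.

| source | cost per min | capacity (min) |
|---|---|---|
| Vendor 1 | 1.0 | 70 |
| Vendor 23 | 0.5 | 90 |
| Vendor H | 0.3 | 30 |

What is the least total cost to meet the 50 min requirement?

Use sources in increasing cost order.
Vendor H at 0.3: take all 30 min — 20 still needed.
Take 20 from Vendor 23 at 0.5 to finish.
Vendor 1: unused.
Cost = 30×0.3 + 20×0.5 = 19.

19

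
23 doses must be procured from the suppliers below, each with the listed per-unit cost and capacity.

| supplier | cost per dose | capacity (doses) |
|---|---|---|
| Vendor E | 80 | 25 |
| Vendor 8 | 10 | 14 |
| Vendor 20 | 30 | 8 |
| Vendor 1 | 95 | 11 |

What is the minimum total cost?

460

Fill from the cheapest supplier first.
Vendor 8 (10): use full 14 — 9 doses to go.
Vendor 20 at 30: take all 8 doses — 1 still needed.
Vendor E (80): take the remaining 1 — done.
Vendor 1: unused.
Cost = 14×10 + 8×30 + 1×80 = 460.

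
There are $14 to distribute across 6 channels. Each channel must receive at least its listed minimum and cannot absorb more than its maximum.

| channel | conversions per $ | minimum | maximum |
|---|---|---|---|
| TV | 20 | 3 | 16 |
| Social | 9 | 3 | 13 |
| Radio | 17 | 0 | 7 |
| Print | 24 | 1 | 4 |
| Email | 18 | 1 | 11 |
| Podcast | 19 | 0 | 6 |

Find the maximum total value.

261

Meeting every minimum uses 3+3+0+1+1+0 = 8 $, leaving 6.
Rank by conversions per $: Print 24 > TV 20 > Podcast 19 > Email 18 > Radio 17 > Social 9.
Print: +3 to 4 (cap) — 3 left.
Only 3 left; TV takes them to reach 6.
Total = 20×6 + 9×3 + 24×4 + 18×1 = 261.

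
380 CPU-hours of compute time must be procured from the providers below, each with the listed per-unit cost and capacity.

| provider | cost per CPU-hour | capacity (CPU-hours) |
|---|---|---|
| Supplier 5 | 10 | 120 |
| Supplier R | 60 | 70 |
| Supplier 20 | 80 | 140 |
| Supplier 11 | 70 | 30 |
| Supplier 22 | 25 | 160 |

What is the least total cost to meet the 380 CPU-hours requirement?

Fill from the cheapest provider first.
Take 120 from Supplier 5 at 10 → need 260 more.
Take 160 from Supplier 22 at 25 → need 100 more.
Supplier R (60): use full 70 → 30 CPU-hours to go.
Supplier 11 (70): use full 30 → 0 CPU-hours to go.
Supplier 20: unused.
Cost = 120×10 + 160×25 + 70×60 + 30×70 = 11500.

11500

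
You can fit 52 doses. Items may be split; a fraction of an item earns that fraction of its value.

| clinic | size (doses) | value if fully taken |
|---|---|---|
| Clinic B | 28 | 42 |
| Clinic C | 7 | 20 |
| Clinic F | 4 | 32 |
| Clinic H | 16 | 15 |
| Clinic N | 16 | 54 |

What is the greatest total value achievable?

143.5

Best value per unit of size first: Clinic F 32/4≈8, Clinic N 54/16≈3.38, Clinic C 20/7≈2.86, Clinic B 42/28≈1.5, Clinic H 15/16≈0.938.
Clinic F: take in full, 4 doses for value 32 ; 48 left.
Clinic N: take in full, 16 doses for value 54 ; 32 left.
Take all of Clinic C (7 doses, value 20) ; 25 doses left.
Only 25 doses remain; take 25/28 of Clinic B for value 42×25/28 = 37.5.
Total value = 143.5.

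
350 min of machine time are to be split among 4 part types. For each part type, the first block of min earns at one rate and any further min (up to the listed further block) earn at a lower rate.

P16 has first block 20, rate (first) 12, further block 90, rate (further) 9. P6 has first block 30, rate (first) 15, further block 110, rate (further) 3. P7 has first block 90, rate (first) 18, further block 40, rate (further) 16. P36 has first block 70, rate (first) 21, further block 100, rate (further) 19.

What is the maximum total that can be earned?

6320

Rank every tier by rate: P36/first 21 > P36/second 19 > P7/first 18 > P7/second 16 > P6/first 15 > P16/first 12 > P16/second 9 > P6/second 3.
Fill P36 first block (70 at 21) — 280 left.
Fill P36 second block (100 at 19) — 180 left.
P7 first at 18: fill all 90 — 90 left.
P7 second at 16: fill all 40 — 50 left.
Fill P6 first block (30 at 15) — 20 left.
Fill P16 first block (20 at 12) — 0 left.
Total = 21×70 + 19×100 + 18×90 + 16×40 + 15×30 + 12×20 = 6320.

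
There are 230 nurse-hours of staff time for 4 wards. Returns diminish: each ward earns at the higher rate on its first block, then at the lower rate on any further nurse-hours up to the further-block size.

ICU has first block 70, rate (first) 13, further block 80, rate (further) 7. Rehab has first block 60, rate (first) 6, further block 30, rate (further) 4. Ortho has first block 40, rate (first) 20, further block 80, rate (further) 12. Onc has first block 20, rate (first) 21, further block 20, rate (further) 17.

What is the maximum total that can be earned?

Order all 8 blocks by rate: Onc/first 21 > Ortho/first 20 > Onc/second 17 > ICU/first 13 > Ortho/second 12 > ICU/second 7 > Rehab/first 6 > Rehab/second 4.
Fill Onc first block (20 at 21) ; 210 left.
Ortho first at 20: fill all 40 ; 170 left.
Onc/second (17): +20 ; 150 left.
ICU first at 13: fill all 70 ; 80 left.
Ortho/second (12): +80 ; 0 left.
Total = 21×20 + 20×40 + 17×20 + 13×70 + 12×80 = 3430.

3430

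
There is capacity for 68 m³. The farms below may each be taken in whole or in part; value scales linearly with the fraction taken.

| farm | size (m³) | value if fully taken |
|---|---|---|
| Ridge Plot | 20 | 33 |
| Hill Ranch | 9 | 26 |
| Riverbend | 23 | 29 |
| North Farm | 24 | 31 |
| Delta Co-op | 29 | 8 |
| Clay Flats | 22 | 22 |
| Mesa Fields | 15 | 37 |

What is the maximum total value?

127

Sort by value density: Hill Ranch 26/9≈2.89, Mesa Fields 37/15≈2.47, Ridge Plot 33/20≈1.65, North Farm 31/24≈1.29, Riverbend 29/23≈1.26, Clay Flats 22/22≈1, Delta Co-op 8/29≈0.276.
Hill Ranch: take in full, 9 m³ for value 26 → 59 left.
Take all of Mesa Fields (15 m³, value 37) → 44 m³ left.
Ridge Plot: take in full, 20 m³ for value 33 → 24 left.
Take all of North Farm (24 m³, value 31) → 0 m³ left.
Total value = 127.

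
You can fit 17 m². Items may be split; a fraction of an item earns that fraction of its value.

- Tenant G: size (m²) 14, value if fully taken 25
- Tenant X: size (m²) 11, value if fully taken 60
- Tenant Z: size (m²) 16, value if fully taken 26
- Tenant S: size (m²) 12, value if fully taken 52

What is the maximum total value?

Best value per unit of size first: Tenant X 60/11≈5.45, Tenant S 52/12≈4.33, Tenant G 25/14≈1.79, Tenant Z 26/16≈1.62.
All 11 m² of Tenant X fit (value 60) ; 6 remain.
Only 6 m² remain; take 6/12 of Tenant S for value 52×6/12 = 26.
Total value = 86.

86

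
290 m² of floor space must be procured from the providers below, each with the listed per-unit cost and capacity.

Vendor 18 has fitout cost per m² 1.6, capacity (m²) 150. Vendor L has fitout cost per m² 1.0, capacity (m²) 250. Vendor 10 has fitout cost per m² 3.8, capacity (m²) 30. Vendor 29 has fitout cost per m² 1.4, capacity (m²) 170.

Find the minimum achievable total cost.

306

Cheapest first:
Vendor L at 1.0: take all 250 m² — 40 still needed.
Vendor 29 at 1.4: take 40 of its 170 — requirement met.
Vendor 18, Vendor 10: unused.
Cost = 250×1.0 + 40×1.4 = 306.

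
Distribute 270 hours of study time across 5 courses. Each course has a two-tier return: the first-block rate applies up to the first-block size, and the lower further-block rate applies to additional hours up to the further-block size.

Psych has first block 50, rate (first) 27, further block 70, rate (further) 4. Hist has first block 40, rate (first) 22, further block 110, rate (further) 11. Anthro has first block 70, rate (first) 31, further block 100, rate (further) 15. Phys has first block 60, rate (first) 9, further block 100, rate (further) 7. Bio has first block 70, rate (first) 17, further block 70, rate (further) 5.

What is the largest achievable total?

Order all 10 blocks by rate: Anthro/first 31 > Psych/first 27 > Hist/first 22 > Bio/first 17 > Anthro/second 15 > Hist/second 11 > Phys/first 9 > Phys/second 7 > Bio/second 5 > Psych/second 4.
Anthro/first (31): +70 — 200 left.
Fill Psych first block (50 at 27) — 150 left.
Fill Hist first block (40 at 22) — 110 left.
Bio/first (17): +70 — 40 left.
40 remain; put them into Anthro second at 15.
Total = 31×70 + 27×50 + 22×40 + 17×70 + 15×40 = 6190.

6190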